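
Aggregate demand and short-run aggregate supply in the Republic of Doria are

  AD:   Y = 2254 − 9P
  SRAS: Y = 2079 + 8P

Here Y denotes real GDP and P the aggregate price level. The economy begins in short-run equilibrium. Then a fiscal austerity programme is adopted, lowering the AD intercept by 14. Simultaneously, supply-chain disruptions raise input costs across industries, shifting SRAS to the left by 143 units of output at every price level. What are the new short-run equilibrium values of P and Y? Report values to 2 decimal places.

After both shocks: AD is Y = 2240 − 9P and SRAS is Y = 1936 + 8P.
Setting them equal: 304 = 17P, so P = 17.88.
Substituting into AD, Y = 2079.06.

P = 17.88, Y = 2079.06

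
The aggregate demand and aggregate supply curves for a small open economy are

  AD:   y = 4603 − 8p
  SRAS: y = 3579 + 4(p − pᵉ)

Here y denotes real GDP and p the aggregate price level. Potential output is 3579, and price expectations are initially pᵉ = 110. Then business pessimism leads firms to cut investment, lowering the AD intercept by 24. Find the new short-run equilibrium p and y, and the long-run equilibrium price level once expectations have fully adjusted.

AD shifts left: new AD is y = 4579 − 8p. With pᵉ = 110, SRAS is y = 3139 + 4p.
Short run: 4579 − 8p = 3139 + 4p gives 1440 = 12p, so p = 120 and y = 4579 − 8·120 = 3619.
y = 3619 is above potential 3579; expectations adjust and SRAS shifts left until y = 3579.
Long run: on the new AD curve, 3579 = 4579 − 8p gives p = 125.

Short run: p = 120, y = 3619. Long run: p = 125.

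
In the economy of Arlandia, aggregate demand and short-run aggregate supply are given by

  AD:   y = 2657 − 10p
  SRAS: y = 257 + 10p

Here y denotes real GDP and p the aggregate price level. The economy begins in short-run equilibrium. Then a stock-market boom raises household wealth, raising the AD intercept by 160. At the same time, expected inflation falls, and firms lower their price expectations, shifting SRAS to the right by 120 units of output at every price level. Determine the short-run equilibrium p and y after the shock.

p = 122, y = 1597

After both shocks: AD is y = 2817 − 10p and SRAS is y = 377 + 10p.
Setting them equal: 2440 = 20p, so p = 122.
y = 2817 − 10·122 = 1597.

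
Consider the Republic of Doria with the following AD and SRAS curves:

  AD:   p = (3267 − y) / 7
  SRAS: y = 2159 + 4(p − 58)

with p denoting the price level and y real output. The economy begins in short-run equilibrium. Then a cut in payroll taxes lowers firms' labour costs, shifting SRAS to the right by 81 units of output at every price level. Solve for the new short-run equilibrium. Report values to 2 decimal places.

This is a positive supply shock: SRAS shifts right.
New SRAS: y = 2008 + 4p.
Set AD = SRAS: 3267 − 7p = 2008 + 4p, so 1259 = 11p and p = 114.45.
Substituting into AD, y = 2465.82.

p = 114.45, y = 2465.82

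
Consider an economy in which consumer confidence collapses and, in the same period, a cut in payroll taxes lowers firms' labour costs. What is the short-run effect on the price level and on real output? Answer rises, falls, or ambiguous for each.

Price level: falls; output: ambiguous

The first event is a negative demand shock: AD shifts left, which by itself pushes P down and Y down.
The second is a favourable supply shock: SRAS shifts right, which by itself pushes P down and Y up.
Both shocks push P down, so P falls. The two shocks push Y in opposite directions, so the effect on Y is ambiguous.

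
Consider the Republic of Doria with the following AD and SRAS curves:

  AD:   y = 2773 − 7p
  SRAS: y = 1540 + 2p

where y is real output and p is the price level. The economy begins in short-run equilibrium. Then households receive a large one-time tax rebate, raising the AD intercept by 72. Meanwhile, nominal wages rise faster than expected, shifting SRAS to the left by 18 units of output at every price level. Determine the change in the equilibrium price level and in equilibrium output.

After both shocks: AD is y = 2845 − 7p and SRAS is y = 1522 + 2p.
Setting them equal: 1323 = 9p, so p = 147.
y = 2845 − 7·147 = 1816.
Initially p = 137, y = 1814, so Δp = +10 and Δy = +2.

Δp = +10, Δy = +2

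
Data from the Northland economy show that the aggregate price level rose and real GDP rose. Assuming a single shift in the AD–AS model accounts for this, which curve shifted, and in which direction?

AD shifted right

P rose and Y rose. An AD shift moves P and Y in the same direction; an SRAS shift moves them in opposite directions.
Here P and Y moved in the same direction, so the AD curve shifted.
Since Y rose, AD shifted right.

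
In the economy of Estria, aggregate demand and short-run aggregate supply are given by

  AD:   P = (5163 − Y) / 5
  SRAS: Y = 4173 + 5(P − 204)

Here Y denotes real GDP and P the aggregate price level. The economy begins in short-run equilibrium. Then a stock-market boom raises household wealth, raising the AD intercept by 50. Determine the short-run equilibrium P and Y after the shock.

P = 206, Y = 4183

This is a positive demand shock: AD shifts right.
New AD: Y = 5213 − 5P.
SRAS can be written Y = 3153 + 5P.
Set AD = SRAS: 5213 − 5P = 3153 + 5P, so 2060 = 10P and P = 206.
Y = 5213 − 5·206 = 4183.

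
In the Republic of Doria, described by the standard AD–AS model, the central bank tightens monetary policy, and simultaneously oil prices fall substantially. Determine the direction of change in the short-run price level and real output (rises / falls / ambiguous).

The first event is a negative demand shock: AD shifts left, which by itself pushes P down and Y down.
The second is a favourable supply shock: SRAS shifts right, which by itself pushes P down and Y up.
Both shocks push P down, so P falls. The two shocks push Y in opposite directions, so the effect on Y is ambiguous.

Price level: falls; output: ambiguous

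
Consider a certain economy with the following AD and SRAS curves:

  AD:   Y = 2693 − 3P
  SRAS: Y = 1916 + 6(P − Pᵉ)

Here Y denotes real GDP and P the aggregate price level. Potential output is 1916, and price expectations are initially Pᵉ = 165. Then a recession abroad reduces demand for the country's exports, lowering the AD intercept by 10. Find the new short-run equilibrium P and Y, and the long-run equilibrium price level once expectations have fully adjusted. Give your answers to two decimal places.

AD shifts left: new AD is Y = 2683 − 3P. With Pᵉ = 165, SRAS is Y = 926 + 6P.
Short run: 2683 − 3P = 926 + 6P gives 1757 = 9P, so P = 195.22 and Y = 2683 − 3P = 2097.33.
Y = 2097.33 is above potential 1916; expectations adjust and SRAS shifts left until Y = 1916.
Long run: on the new AD curve, 1916 = 2683 − 3P gives P = 255.67.

Short run: P = 195.22, Y = 2097.33. Long run: P = 255.67.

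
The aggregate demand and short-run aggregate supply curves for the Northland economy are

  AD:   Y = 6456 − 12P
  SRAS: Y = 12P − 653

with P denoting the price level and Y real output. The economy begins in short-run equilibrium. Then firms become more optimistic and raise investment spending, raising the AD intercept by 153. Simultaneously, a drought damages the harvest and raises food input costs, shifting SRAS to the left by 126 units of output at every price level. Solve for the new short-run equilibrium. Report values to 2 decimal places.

After both shocks: AD is Y = 6609 − 12P and SRAS is Y = 12P − 779.
Setting them equal: 7388 = 24P, so P = 307.83.
Substituting into AD, Y = 2915.00.

P = 307.83, Y = 2915.00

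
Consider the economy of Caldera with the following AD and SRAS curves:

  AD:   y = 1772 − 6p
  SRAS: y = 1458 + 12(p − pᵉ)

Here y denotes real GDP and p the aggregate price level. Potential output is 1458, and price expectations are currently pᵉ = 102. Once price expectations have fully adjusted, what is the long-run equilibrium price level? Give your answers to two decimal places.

Short run: with pᵉ = 102, SRAS is y = 234 + 12p. Setting AD = SRAS gives 1538 = 18p, so p = 85.44 and y = 1772 − 6p = 1259.33.
Output 1259.33 is below potential 1458, so over time expected prices fall and SRAS shifts right until y returns to 1458.
Long run: y = 1458 on the AD curve gives 1458 = 1772 − 6p, so p = 52.33.

Long-run p = 52.33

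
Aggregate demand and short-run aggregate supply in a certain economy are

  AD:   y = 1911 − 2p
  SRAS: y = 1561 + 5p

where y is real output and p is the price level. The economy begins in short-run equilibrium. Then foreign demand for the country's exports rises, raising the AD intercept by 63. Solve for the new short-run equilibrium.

p = 59, y = 1856

This is a positive demand shock: AD shifts right.
New AD: y = 1974 − 2p.
Set AD = SRAS: 1974 − 2p = 1561 + 5p, so 413 = 7p and p = 59.
y = 1974 − 2·59 = 1856.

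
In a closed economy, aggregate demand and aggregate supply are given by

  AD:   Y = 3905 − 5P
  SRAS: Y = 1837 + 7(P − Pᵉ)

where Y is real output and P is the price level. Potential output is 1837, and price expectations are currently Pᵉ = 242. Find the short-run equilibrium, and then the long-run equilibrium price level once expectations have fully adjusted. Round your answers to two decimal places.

Short run: with Pᵉ = 242, SRAS is Y = 143 + 7P. Setting AD = SRAS gives 3762 = 12P, so P = 313.50 and Y = 3905 − 5P = 2337.50.
Output 2337.50 is above potential 1837, so over time expected prices rise and SRAS shifts left until Y returns to 1837.
Long run: Y = 1837 on the AD curve gives 1837 = 3905 − 5P, so P = 413.60.

Short run: P = 313.50, Y = 2337.50. Long run: P = 413.60.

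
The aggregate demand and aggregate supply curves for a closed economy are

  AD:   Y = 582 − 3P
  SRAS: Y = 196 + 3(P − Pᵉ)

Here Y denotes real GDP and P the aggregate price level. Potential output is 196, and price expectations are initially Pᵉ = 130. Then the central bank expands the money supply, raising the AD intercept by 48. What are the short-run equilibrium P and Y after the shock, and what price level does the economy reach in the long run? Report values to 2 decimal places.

AD shifts right: new AD is Y = 630 − 3P. With Pᵉ = 130, SRAS is Y = 3P − 194.
Short run: 630 − 3P = 3P − 194 gives 824 = 6P, so P = 137.33 and Y = 630 − 3P = 218.00.
Y = 218.00 is above potential 196; expectations adjust and SRAS shifts left until Y = 196.
Long run: on the new AD curve, 196 = 630 − 3P gives P = 144.67.

Short run: P = 137.33, Y = 218.00. Long run: P = 144.67.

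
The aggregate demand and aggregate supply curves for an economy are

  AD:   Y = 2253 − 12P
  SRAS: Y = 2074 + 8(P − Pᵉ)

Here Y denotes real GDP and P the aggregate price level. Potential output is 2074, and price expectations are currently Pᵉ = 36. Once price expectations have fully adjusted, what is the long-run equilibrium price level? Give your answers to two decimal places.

Short run: with Pᵉ = 36, SRAS is Y = 1786 + 8P. Setting AD = SRAS gives 467 = 20P, so P = 23.35 and Y = 2253 − 12P = 1972.80.
Output 1972.80 is below potential 2074, so over time expected prices fall and SRAS shifts right until Y returns to 2074.
Long run: Y = 2074 on the AD curve gives 2074 = 2253 − 12P, so P = 14.92.

Long-run P = 14.92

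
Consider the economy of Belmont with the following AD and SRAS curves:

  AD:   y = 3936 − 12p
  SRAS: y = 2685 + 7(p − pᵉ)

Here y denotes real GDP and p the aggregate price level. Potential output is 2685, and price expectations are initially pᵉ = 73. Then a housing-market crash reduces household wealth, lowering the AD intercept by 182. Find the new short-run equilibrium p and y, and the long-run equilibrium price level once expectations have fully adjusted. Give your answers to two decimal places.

Short run: p = 83.16, y = 2756.11. Long run: p = 89.08.

AD shifts left: new AD is y = 3754 − 12p. With pᵉ = 73, SRAS is y = 2174 + 7p.
Short run: 3754 − 12p = 2174 + 7p gives 1580 = 19p, so p = 83.16 and y = 3754 − 12p = 2756.11.
y = 2756.11 is above potential 2685; expectations adjust and SRAS shifts left until y = 2685.
Long run: on the new AD curve, 2685 = 3754 − 12p gives p = 89.08.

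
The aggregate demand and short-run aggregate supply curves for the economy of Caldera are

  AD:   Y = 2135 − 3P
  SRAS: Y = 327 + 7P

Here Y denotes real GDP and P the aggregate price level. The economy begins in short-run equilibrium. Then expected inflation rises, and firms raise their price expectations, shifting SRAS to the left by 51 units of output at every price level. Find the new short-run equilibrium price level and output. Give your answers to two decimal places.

This is a negative supply shock: SRAS shifts left.
New SRAS: Y = 276 + 7P.
Set AD = SRAS: 2135 − 3P = 276 + 7P, so 1859 = 10P and P = 185.90.
Substituting into AD, Y = 1577.30.

P = 185.90, Y = 1577.30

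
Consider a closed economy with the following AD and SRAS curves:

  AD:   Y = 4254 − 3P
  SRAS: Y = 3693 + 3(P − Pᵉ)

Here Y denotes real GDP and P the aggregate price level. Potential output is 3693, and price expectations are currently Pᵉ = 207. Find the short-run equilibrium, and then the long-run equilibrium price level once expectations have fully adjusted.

Short run: P = 197, Y = 3663. Long run: P = 187.

Short run: with Pᵉ = 207, SRAS is Y = 3072 + 3P. Setting AD = SRAS gives 1182 = 6P, so P = 197 and Y = 4254 − 3·197 = 3663.
Output 3663 is below potential 3693, so over time expected prices fall and SRAS shifts right until Y returns to 3693.
Long run: Y = 3693 on the AD curve gives 3693 = 4254 − 3P, so P = 187.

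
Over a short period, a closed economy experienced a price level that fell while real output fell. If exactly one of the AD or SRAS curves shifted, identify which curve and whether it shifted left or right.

AD shifted left

P fell and Y fell. An AD shift moves P and Y in the same direction; an SRAS shift moves them in opposite directions.
Here P and Y moved in the same direction, so the AD curve shifted.
Since Y fell, AD shifted left.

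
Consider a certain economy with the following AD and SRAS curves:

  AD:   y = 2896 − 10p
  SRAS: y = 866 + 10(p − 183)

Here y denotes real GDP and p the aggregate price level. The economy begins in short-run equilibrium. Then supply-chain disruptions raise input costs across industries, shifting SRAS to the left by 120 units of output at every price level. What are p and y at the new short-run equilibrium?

This is a negative supply shock: SRAS shifts left.
New SRAS: y = 10p − 1084.
Set AD = SRAS: 2896 − 10p = 10p − 1084, so 3980 = 20p and p = 199.
y = 2896 − 10·199 = 906.

p = 199, y = 906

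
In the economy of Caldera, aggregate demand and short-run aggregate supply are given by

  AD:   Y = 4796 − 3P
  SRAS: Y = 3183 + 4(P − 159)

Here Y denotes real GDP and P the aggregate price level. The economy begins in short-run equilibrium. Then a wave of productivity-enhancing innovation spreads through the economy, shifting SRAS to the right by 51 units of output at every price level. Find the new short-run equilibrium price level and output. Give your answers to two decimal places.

This is a positive supply shock: SRAS shifts right.
New SRAS: Y = 2598 + 4P.
Set AD = SRAS: 4796 − 3P = 2598 + 4P, so 2198 = 7P and P = 314.00.
Substituting into AD, Y = 3854.00.

P = 314.00, Y = 3854.00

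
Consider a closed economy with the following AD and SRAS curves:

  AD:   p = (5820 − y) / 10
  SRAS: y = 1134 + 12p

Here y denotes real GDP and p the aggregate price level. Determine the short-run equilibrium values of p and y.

Rearrange AD to y = 5820 − 10p.
Set AD = SRAS: 5820 − 10p = 1134 + 12p, so 4686 = 22p and p = 213.
Then y = 5820 − 10·213 = 3690.

p = 213, y = 3690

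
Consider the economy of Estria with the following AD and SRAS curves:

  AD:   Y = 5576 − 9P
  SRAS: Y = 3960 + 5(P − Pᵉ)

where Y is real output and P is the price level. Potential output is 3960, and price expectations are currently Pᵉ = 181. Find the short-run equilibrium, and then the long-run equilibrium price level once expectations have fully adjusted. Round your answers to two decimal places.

Short run: P = 180.07, Y = 3955.36. Long run: P = 179.56.

Short run: with Pᵉ = 181, SRAS is Y = 3055 + 5P. Setting AD = SRAS gives 2521 = 14P, so P = 180.07 and Y = 5576 − 9P = 3955.36.
Output 3955.36 is below potential 3960, so over time expected prices fall and SRAS shifts right until Y returns to 3960.
Long run: Y = 3960 on the AD curve gives 3960 = 5576 − 9P, so P = 179.56.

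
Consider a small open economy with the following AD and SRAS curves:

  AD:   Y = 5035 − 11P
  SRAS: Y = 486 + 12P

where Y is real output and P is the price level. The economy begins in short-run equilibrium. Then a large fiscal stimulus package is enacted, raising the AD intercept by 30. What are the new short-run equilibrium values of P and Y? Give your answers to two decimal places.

This is a positive demand shock: AD shifts right.
New AD: Y = 5065 − 11P.
Set AD = SRAS: 5065 − 11P = 486 + 12P, so 4579 = 23P and P = 199.09.
Substituting into AD, Y = 2875.04.

P = 199.09, Y = 2875.04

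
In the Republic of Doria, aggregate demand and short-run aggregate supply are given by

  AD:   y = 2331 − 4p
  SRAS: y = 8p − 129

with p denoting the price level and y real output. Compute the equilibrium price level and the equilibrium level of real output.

p = 205, y = 1511

Set AD = SRAS: 2331 − 4p = 8p − 129, so 2460 = 12p and p = 205.
Then y = 2331 − 4·205 = 1511.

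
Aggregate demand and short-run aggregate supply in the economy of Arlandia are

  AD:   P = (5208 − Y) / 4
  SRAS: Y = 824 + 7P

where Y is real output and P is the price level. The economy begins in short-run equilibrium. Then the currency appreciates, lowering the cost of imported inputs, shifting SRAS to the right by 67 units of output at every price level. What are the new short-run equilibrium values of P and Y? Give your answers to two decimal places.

P = 392.45, Y = 3638.18

This is a positive supply shock: SRAS shifts right.
New SRAS: Y = 891 + 7P.
Set AD = SRAS: 5208 − 4P = 891 + 7P, so 4317 = 11P and P = 392.45.
Substituting into AD, Y = 3638.18.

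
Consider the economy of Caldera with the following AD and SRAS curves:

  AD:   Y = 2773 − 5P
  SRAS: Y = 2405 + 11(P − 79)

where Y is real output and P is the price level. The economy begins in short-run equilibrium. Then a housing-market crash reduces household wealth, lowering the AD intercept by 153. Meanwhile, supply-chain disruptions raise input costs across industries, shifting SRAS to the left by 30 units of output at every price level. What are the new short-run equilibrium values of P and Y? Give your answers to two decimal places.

After both shocks: AD is Y = 2620 − 5P and SRAS is Y = 1506 + 11P.
Setting them equal: 1114 = 16P, so P = 69.63.
Substituting into AD, Y = 2271.88.

P = 69.63, Y = 2271.88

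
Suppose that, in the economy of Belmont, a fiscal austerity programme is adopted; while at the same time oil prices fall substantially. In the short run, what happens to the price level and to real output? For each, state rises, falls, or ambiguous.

The first event is a negative demand shock: AD shifts left, which by itself pushes P down and Y down.
The second is a favourable supply shock: SRAS shifts right, which by itself pushes P down and Y up.
Both shocks push P down, so P falls. The two shocks push Y in opposite directions, so the effect on Y is ambiguous.

Price level: falls; output: ambiguous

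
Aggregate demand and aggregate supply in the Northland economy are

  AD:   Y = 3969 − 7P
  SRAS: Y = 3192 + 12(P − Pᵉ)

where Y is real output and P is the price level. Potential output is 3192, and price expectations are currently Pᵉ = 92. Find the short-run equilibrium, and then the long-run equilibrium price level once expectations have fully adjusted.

Short run: with Pᵉ = 92, SRAS is Y = 2088 + 12P. Setting AD = SRAS gives 1881 = 19P, so P = 99 and Y = 3969 − 7·99 = 3276.
Output 3276 is above potential 3192, so over time expected prices rise and SRAS shifts left until Y returns to 3192.
Long run: Y = 3192 on the AD curve gives 3192 = 3969 − 7P, so P = 111.

Short run: P = 99, Y = 3276. Long run: P = 111.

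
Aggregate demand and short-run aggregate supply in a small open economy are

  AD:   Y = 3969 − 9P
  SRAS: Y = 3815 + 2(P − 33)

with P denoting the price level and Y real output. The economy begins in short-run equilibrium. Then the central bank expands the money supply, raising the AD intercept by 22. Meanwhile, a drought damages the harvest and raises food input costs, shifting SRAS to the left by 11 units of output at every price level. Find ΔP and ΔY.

ΔP = +3, ΔY = -5

After both shocks: AD is Y = 3991 − 9P and SRAS is Y = 3738 + 2P.
Setting them equal: 253 = 11P, so P = 23.
Y = 3991 − 9·23 = 3784.
Initially P = 20, Y = 3789, so ΔP = +3 and ΔY = -5.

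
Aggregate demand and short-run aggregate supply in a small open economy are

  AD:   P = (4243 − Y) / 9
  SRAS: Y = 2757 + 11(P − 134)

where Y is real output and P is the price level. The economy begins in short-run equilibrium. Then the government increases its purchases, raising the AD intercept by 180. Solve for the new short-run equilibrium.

This is a positive demand shock: AD shifts right.
New AD: Y = 4423 − 9P.
SRAS can be written Y = 1283 + 11P.
Set AD = SRAS: 4423 − 9P = 1283 + 11P, so 3140 = 20P and P = 157.
Y = 4423 − 9·157 = 3010.

P = 157, Y = 3010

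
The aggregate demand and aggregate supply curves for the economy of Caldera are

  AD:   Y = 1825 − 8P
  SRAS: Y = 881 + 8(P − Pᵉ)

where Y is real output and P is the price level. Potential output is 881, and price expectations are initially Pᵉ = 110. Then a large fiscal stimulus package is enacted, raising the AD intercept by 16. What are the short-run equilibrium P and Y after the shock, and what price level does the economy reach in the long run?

Short run: P = 115, Y = 921. Long run: P = 120.

AD shifts right: new AD is Y = 1841 − 8P. With Pᵉ = 110, SRAS is Y = 1 + 8P.
Short run: 1841 − 8P = 1 + 8P gives 1840 = 16P, so P = 115 and Y = 1841 − 8·115 = 921.
Y = 921 is above potential 881; expectations adjust and SRAS shifts left until Y = 881.
Long run: on the new AD curve, 881 = 1841 − 8P gives P = 120.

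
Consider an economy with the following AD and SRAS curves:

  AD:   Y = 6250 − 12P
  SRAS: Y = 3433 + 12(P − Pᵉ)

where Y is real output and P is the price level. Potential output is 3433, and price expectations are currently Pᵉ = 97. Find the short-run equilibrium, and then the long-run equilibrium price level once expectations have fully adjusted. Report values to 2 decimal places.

Short run: P = 165.88, Y = 4259.50. Long run: P = 234.75.

Short run: with Pᵉ = 97, SRAS is Y = 2269 + 12P. Setting AD = SRAS gives 3981 = 24P, so P = 165.88 and Y = 6250 − 12P = 4259.50.
Output 4259.50 is above potential 3433, so over time expected prices rise and SRAS shifts left until Y returns to 3433.
Long run: Y = 3433 on the AD curve gives 3433 = 6250 − 12P, so P = 234.75.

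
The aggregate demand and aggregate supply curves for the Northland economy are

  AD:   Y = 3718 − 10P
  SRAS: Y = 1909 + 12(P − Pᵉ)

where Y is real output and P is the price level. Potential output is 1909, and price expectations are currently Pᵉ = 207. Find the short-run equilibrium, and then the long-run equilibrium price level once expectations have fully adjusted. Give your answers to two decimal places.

Short run: with Pᵉ = 207, SRAS is Y = 12P − 575. Setting AD = SRAS gives 4293 = 22P, so P = 195.14 and Y = 3718 − 10P = 1766.64.
Output 1766.64 is below potential 1909, so over time expected prices fall and SRAS shifts right until Y returns to 1909.
Long run: Y = 1909 on the AD curve gives 1909 = 3718 − 10P, so P = 180.90.

Short run: P = 195.14, Y = 1766.64. Long run: P = 180.90.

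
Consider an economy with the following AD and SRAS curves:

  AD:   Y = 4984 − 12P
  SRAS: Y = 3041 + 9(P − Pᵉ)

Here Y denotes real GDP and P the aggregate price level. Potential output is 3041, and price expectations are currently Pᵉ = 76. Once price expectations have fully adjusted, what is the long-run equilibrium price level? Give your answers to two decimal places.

Short run: with Pᵉ = 76, SRAS is Y = 2357 + 9P. Setting AD = SRAS gives 2627 = 21P, so P = 125.10 and Y = 4984 − 12P = 3482.86.
Output 3482.86 is above potential 3041, so over time expected prices rise and SRAS shifts left until Y returns to 3041.
Long run: Y = 3041 on the AD curve gives 3041 = 4984 − 12P, so P = 161.92.

Long-run P = 161.92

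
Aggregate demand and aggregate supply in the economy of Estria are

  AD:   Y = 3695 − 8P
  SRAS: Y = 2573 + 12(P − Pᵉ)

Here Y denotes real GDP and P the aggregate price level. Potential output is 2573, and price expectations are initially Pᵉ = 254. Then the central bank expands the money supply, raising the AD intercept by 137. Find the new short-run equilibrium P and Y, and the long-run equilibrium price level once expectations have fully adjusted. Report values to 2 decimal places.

Short run: P = 215.35, Y = 2109.20. Long run: P = 157.38.

AD shifts right: new AD is Y = 3832 − 8P. With Pᵉ = 254, SRAS is Y = 12P − 475.
Short run: 3832 − 8P = 12P − 475 gives 4307 = 20P, so P = 215.35 and Y = 3832 − 8P = 2109.20.
Y = 2109.20 is below potential 2573; expectations adjust and SRAS shifts right until Y = 2573.
Long run: on the new AD curve, 2573 = 3832 − 8P gives P = 157.38.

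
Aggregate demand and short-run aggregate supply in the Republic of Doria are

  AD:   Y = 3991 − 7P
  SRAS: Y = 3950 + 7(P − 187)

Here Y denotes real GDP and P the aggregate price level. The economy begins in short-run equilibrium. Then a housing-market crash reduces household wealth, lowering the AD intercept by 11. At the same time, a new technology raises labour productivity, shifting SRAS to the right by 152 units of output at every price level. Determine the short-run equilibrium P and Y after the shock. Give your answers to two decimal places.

After both shocks: AD is Y = 3980 − 7P and SRAS is Y = 2793 + 7P.
Setting them equal: 1187 = 14P, so P = 84.79.
Substituting into AD, Y = 3386.50.

P = 84.79, Y = 3386.50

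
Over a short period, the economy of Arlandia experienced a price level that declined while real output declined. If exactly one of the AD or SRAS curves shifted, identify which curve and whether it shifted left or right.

AD shifted left

P fell and Y fell. An AD shift moves P and Y in the same direction; an SRAS shift moves them in opposite directions.
Here P and Y moved in the same direction, so the AD curve shifted.
Since Y fell, AD shifted left.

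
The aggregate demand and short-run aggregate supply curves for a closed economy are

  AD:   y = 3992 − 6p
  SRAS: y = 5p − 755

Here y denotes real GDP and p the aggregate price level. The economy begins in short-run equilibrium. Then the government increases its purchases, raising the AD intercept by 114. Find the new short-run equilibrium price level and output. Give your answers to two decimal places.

This is a positive demand shock: AD shifts right.
New AD: y = 4106 − 6p.
Set AD = SRAS: 4106 − 6p = 5p − 755, so 4861 = 11p and p = 441.91.
Substituting into AD, y = 1454.55.

p = 441.91, y = 1454.55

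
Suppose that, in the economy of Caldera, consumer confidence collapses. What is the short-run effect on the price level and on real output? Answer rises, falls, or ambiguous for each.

Price level: falls; output: falls

This is a negative demand shock: AD shifts left.
Moving along the upward-sloping SRAS curve, P falls and Y falls.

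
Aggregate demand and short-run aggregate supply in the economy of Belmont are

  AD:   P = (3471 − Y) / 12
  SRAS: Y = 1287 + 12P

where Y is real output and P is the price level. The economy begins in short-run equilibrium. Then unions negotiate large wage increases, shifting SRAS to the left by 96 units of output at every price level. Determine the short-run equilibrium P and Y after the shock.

P = 95, Y = 2331

This is a negative supply shock: SRAS shifts left.
New SRAS: Y = 1191 + 12P.
Set AD = SRAS: 3471 − 12P = 1191 + 12P, so 2280 = 24P and P = 95.
Y = 3471 − 12·95 = 2331.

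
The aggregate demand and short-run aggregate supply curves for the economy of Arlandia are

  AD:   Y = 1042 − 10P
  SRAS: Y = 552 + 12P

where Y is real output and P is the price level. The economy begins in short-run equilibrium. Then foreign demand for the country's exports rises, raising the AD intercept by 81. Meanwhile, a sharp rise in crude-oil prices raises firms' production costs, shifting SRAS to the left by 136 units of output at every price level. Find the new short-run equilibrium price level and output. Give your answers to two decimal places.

P = 32.14, Y = 801.64

After both shocks: AD is Y = 1123 − 10P and SRAS is Y = 416 + 12P.
Setting them equal: 707 = 22P, so P = 32.14.
Substituting into AD, Y = 801.64.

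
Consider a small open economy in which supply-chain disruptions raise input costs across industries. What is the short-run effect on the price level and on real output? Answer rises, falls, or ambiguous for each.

This is an adverse supply shock: SRAS shifts left.
Moving along the downward-sloping AD curve, P rises and Y falls.

Price level: rises; output: falls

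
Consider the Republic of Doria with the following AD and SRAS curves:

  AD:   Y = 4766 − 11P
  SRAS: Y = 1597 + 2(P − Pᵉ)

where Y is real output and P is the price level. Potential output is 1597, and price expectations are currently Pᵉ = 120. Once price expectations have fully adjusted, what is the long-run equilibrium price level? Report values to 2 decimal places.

Long-run P = 288.09

Short run: with Pᵉ = 120, SRAS is Y = 1357 + 2P. Setting AD = SRAS gives 3409 = 13P, so P = 262.23 and Y = 4766 − 11P = 1881.46.
Output 1881.46 is above potential 1597, so over time expected prices rise and SRAS shifts left until Y returns to 1597.
Long run: Y = 1597 on the AD curve gives 1597 = 4766 − 11P, so P = 288.09.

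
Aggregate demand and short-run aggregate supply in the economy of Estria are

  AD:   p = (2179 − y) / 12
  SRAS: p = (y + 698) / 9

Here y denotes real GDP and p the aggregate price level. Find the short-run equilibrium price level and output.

p = 137, y = 535

Rearrange AD to y = 2179 − 12p.
Rearrange SRAS to y = 9p − 698.
Set AD = SRAS: 2179 − 12p = 9p − 698, so 2877 = 21p and p = 137.
Then y = 2179 − 12·137 = 535.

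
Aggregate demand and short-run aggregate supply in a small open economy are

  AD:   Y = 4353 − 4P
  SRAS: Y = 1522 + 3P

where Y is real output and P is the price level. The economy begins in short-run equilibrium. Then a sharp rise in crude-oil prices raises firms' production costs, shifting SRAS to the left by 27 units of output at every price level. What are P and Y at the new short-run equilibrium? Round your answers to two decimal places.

This is a negative supply shock: SRAS shifts left.
New SRAS: Y = 1495 + 3P.
Set AD = SRAS: 4353 − 4P = 1495 + 3P, so 2858 = 7P and P = 408.29.
Substituting into AD, Y = 2719.86.

P = 408.29, Y = 2719.86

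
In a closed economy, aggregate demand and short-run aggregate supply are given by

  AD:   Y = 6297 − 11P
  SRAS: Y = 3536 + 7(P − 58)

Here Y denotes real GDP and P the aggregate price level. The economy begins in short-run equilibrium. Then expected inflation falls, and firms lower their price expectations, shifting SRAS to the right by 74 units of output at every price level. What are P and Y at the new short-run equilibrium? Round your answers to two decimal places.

P = 171.83, Y = 4406.83

This is a positive supply shock: SRAS shifts right.
New SRAS: Y = 3204 + 7P.
Set AD = SRAS: 6297 − 11P = 3204 + 7P, so 3093 = 18P and P = 171.83.
Substituting into AD, Y = 4406.83.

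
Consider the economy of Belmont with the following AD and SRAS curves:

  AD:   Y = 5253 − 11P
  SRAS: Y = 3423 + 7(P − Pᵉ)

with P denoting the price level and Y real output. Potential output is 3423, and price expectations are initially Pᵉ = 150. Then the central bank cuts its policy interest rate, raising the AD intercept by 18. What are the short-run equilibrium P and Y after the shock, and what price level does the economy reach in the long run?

AD shifts right: new AD is Y = 5271 − 11P. With Pᵉ = 150, SRAS is Y = 2373 + 7P.
Short run: 5271 − 11P = 2373 + 7P gives 2898 = 18P, so P = 161 and Y = 5271 − 11·161 = 3500.
Y = 3500 is above potential 3423; expectations adjust and SRAS shifts left until Y = 3423.
Long run: on the new AD curve, 3423 = 5271 − 11P gives P = 168.

Short run: P = 161, Y = 3500. Long run: P = 168.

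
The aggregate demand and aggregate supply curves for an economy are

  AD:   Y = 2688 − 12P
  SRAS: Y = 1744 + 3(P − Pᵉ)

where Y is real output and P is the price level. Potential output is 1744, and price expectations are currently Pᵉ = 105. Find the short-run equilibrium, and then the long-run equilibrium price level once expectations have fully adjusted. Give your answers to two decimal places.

Short run: P = 83.93, Y = 1680.80. Long run: P = 78.67.

Short run: with Pᵉ = 105, SRAS is Y = 1429 + 3P. Setting AD = SRAS gives 1259 = 15P, so P = 83.93 and Y = 2688 − 12P = 1680.80.
Output 1680.80 is below potential 1744, so over time expected prices fall and SRAS shifts right until Y returns to 1744.
Long run: Y = 1744 on the AD curve gives 1744 = 2688 − 12P, so P = 78.67.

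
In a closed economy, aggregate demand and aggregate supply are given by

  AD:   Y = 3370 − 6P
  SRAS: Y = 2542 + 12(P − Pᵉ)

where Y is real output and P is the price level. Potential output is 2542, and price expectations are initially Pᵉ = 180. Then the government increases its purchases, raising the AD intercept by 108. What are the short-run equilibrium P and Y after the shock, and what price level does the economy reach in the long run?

Short run: P = 172, Y = 2446. Long run: P = 156.

AD shifts right: new AD is Y = 3478 − 6P. With Pᵉ = 180, SRAS is Y = 382 + 12P.
Short run: 3478 − 6P = 382 + 12P gives 3096 = 18P, so P = 172 and Y = 3478 − 6·172 = 2446.
Y = 2446 is below potential 2542; expectations adjust and SRAS shifts right until Y = 2542.
Long run: on the new AD curve, 2542 = 3478 − 6P gives P = 156.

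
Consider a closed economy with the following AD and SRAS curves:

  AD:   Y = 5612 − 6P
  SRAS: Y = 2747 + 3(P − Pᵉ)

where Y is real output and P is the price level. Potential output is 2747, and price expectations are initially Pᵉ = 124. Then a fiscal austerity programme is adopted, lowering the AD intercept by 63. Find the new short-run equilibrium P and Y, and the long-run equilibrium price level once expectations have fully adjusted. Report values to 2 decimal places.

Short run: P = 352.67, Y = 3433.00. Long run: P = 467.00.

AD shifts left: new AD is Y = 5549 − 6P. With Pᵉ = 124, SRAS is Y = 2375 + 3P.
Short run: 5549 − 6P = 2375 + 3P gives 3174 = 9P, so P = 352.67 and Y = 5549 − 6P = 3433.00.
Y = 3433.00 is above potential 2747; expectations adjust and SRAS shifts left until Y = 2747.
Long run: on the new AD curve, 2747 = 5549 − 6P gives P = 467.00.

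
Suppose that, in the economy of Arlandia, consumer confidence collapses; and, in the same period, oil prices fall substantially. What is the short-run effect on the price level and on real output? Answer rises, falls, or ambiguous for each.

The first event is a negative demand shock: AD shifts left, which by itself pushes P down and Y down.
The second is a favourable supply shock: SRAS shifts right, which by itself pushes P down and Y up.
Both shocks push P down, so P falls. The two shocks push Y in opposite directions, so the effect on Y is ambiguous.

Price level: falls; output: ambiguous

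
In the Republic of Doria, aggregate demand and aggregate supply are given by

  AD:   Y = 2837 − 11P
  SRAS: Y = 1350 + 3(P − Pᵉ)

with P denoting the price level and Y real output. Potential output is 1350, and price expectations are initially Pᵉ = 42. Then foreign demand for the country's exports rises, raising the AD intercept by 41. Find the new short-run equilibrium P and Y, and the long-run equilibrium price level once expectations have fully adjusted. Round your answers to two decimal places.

Short run: P = 118.14, Y = 1578.43. Long run: P = 138.91.

AD shifts right: new AD is Y = 2878 − 11P. With Pᵉ = 42, SRAS is Y = 1224 + 3P.
Short run: 2878 − 11P = 1224 + 3P gives 1654 = 14P, so P = 118.14 and Y = 2878 − 11P = 1578.43.
Y = 1578.43 is above potential 1350; expectations adjust and SRAS shifts left until Y = 1350.
Long run: on the new AD curve, 1350 = 2878 − 11P gives P = 138.91.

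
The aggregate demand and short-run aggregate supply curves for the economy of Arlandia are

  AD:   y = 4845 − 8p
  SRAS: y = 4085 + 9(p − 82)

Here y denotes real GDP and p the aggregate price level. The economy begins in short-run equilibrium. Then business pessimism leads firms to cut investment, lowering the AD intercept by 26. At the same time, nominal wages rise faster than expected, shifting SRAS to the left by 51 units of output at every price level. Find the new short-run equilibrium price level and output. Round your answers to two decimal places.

After both shocks: AD is y = 4819 − 8p and SRAS is y = 3296 + 9p.
Setting them equal: 1523 = 17p, so p = 89.59.
Substituting into AD, y = 4102.29.

p = 89.59, y = 4102.29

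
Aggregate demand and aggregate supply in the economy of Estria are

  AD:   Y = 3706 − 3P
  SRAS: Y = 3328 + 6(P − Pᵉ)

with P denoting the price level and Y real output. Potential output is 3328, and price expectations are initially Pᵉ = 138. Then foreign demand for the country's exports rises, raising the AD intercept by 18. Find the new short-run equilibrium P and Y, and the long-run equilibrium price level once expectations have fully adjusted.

Short run: P = 136, Y = 3316. Long run: P = 132.

AD shifts right: new AD is Y = 3724 − 3P. With Pᵉ = 138, SRAS is Y = 2500 + 6P.
Short run: 3724 − 3P = 2500 + 6P gives 1224 = 9P, so P = 136 and Y = 3724 − 3·136 = 3316.
Y = 3316 is below potential 3328; expectations adjust and SRAS shifts right until Y = 3328.
Long run: on the new AD curve, 3328 = 3724 − 3P gives P = 132.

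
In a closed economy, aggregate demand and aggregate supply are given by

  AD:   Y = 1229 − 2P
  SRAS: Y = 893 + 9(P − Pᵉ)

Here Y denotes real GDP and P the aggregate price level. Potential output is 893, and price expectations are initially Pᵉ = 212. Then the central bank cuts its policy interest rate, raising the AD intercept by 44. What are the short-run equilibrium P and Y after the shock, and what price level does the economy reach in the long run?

Short run: P = 208, Y = 857. Long run: P = 190.

AD shifts right: new AD is Y = 1273 − 2P. With Pᵉ = 212, SRAS is Y = 9P − 1015.
Short run: 1273 − 2P = 9P − 1015 gives 2288 = 11P, so P = 208 and Y = 1273 − 2·208 = 857.
Y = 857 is below potential 893; expectations adjust and SRAS shifts right until Y = 893.
Long run: on the new AD curve, 893 = 1273 − 2P gives P = 190.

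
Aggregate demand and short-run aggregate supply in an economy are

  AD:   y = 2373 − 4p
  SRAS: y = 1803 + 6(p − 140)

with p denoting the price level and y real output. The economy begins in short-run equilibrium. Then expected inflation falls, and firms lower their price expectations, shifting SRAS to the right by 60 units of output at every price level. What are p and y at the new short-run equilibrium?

p = 135, y = 1833

This is a positive supply shock: SRAS shifts right.
New SRAS: y = 1023 + 6p.
Set AD = SRAS: 2373 − 4p = 1023 + 6p, so 1350 = 10p and p = 135.
y = 2373 − 4·135 = 1833.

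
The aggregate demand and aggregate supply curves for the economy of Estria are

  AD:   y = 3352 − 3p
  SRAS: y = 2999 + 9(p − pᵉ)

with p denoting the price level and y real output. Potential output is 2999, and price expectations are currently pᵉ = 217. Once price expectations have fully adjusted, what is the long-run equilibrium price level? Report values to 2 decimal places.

Long-run p = 117.67

Short run: with pᵉ = 217, SRAS is y = 1046 + 9p. Setting AD = SRAS gives 2306 = 12p, so p = 192.17 and y = 3352 − 3p = 2775.50.
Output 2775.50 is below potential 2999, so over time expected prices fall and SRAS shifts right until y returns to 2999.
Long run: y = 2999 on the AD curve gives 2999 = 3352 − 3p, so p = 117.67.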